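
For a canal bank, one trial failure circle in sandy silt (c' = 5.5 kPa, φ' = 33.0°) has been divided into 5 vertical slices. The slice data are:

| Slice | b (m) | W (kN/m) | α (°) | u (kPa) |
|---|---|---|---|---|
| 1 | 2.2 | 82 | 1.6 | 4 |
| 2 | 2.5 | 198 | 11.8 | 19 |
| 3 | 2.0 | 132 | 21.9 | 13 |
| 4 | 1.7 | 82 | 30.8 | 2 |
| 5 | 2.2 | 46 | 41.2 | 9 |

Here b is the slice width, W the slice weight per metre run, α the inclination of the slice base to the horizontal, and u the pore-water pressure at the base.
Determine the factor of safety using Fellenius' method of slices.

Ordinary method of slices: FS = Σ[c'·Δl_i + (W_i cosα_i − u_i·Δl_i)·tanφ'] / Σ W_i sinα_i, with Δl_i = b_i / cosα_i.
Slice 1: Δl = 2.2/cos1.6° = 2.201 m; N'_1 = 82·cos1.6° − 4·2.201 = 73.2; c'Δl = 12.10; W sinα = 2.3
Slice 2: Δl = 2.5/cos11.8° = 2.554 m; N'_2 = 198·cos11.8° − 19·2.554 = 145.3; c'Δl = 14.05; W sinα = 40.5
Slice 3: Δl = 2.0/cos21.9° = 2.156 m; N'_3 = 132·cos21.9° − 13·2.156 = 94.5; c'Δl = 11.86; W sinα = 49.2
Slice 4: Δl = 1.7/cos30.8° = 1.979 m; N'_4 = 82·cos30.8° − 2·1.979 = 66.5; c'Δl = 10.89; W sinα = 42.0
Slice 5: Δl = 2.2/cos41.2° = 2.924 m; N'_5 = 46·cos41.2° − 9·2.924 = 8.3; c'Δl = 16.08; W sinα = 30.3
Σc'Δl = 65.0 kN/m; ΣN' = 387.7 kN/m; ΣW sinα = 164.3 kN/m
Resisting = 65.0 + 387.7·tan33.0° = 65.0 + 251.8 = 316.7 kN/m
FS = 316.7 / 164.3 = 1.928

FS = 1.93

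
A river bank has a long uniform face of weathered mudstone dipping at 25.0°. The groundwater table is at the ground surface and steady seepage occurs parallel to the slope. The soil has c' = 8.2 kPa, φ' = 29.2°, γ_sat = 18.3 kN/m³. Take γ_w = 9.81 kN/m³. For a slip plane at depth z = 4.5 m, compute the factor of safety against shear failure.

FS = 0.82

With seepage parallel to the slope and the water table at the surface, the effective normal stress on the slip plane uses the buoyant unit weight γ' = γ_sat − γ_w while the driving shear stress uses γ_sat:
FS = [c' + γ' z cos²β tanφ'] / [γ_sat z sinβ cosβ]
γ' = 18.3 − 9.81 = 8.49 kN/m³
Numerator = 8.2 + 8.49·4.5·cos²25.0°·tan29.2° = 8.2 + 8.49·4.5·0.8214·0.5589 = 25.738 kPa
Denominator = 18.3·4.5·sin25.0°·cos25.0° = 18.3·4.5·0.4226·0.9063 = 31.542 kPa
FS = 25.738 / 31.542 = 0.816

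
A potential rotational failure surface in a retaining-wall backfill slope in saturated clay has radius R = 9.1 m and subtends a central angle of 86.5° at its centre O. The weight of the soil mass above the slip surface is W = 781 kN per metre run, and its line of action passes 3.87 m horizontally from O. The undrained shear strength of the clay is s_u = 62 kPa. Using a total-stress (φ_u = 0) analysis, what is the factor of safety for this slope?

Taking moments about the centre O, the resisting moment is provided by the undrained shear strength acting along the arc:
Arc length L_a = R·θ = 9.1·(86.5°·π/180) = 9.1·1.5097 = 13.74 m
M_R = s_u·L_a·R = 62·13.74·9.1 = 7751.2 kN·m/m
M_D = W·d = 781·3.87 = 3022.5 kN·m/m
FS = M_R / M_D = 7751.2 / 3022.5 = 2.565

FS = 2.56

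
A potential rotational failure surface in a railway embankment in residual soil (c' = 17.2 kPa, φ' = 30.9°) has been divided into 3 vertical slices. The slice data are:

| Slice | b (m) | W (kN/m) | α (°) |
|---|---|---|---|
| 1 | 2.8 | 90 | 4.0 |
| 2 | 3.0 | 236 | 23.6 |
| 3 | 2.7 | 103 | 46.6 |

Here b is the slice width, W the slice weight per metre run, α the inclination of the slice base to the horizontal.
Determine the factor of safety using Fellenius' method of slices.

FS = 2.26

Ordinary method of slices: FS = Σ[c'·Δl_i + (W_i cosα_i)·tanφ'] / Σ W_i sinα_i, with Δl_i = b_i / cosα_i.
Slice 1: Δl = 2.8/cos4.0° = 2.807 m; N'_1 = 90·cos4.0° = 89.8; c'Δl = 48.28; W sinα = 6.3
Slice 2: Δl = 3.0/cos23.6° = 3.274 m; N'_2 = 236·cos23.6° = 216.3; c'Δl = 56.31; W sinα = 94.5
Slice 3: Δl = 2.7/cos46.6° = 3.930 m; N'_3 = 103·cos46.6° = 70.8; c'Δl = 67.59; W sinα = 74.8
Σc'Δl = 172.2 kN/m; ΣN' = 376.8 kN/m; ΣW sinα = 175.6 kN/m
Resisting = 172.2 + 376.8·tan30.9° = 172.2 + 225.5 = 397.7 kN/m
FS = 397.7 / 175.6 = 2.265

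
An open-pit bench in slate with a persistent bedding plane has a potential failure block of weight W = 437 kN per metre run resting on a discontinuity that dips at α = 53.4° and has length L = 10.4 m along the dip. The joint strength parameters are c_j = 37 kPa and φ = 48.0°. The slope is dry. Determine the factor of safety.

FS = 1.92

Resolving the block weight along and normal to the plane and applying the Mohr–Coulomb strength on the joint:
N' = W cosα = 437·cos53.4° = 260.6 kN/m
Driving force T = W sinα = 437·sin53.4° = 350.8 kN/m
Resisting force R = c_j·L + N'·tanφ = 37·10.4 + 260.6·tan48.0° = 384.8 + 289.4 = 674.2 kN/m
FS = R / T = 674.2 / 350.8 = 1.922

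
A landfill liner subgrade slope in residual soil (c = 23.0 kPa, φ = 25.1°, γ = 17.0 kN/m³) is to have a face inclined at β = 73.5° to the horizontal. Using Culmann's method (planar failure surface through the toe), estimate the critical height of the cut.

H_c = 13.98 m

Culmann's analysis gives the critical failure plane at α_cr = (β + φ)/2 = (73.5 + 25.1)/2 = 49.3°, and the critical height
H_c = (4c/γ) · sinβ cosφ / [1 − cos(β − φ)]
    = (4·23.0/17.0) · sin73.5°·cos25.1° / [1 − cos(48.4°)]
    = 5.412 · 0.9588·0.9056 / [1 − 0.6639]
    = 5.412 · 0.8683 / 0.3361
    = 13.98 m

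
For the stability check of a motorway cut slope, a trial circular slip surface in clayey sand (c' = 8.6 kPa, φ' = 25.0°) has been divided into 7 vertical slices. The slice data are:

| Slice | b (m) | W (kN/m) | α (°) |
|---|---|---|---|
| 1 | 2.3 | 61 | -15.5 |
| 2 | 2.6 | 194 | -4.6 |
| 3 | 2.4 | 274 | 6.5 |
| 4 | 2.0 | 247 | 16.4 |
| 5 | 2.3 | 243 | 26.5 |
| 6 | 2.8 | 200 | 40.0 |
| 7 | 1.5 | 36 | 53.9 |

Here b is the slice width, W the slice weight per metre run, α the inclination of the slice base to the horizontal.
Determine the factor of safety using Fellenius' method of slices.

Ordinary method of slices: FS = Σ[c'·Δl_i + (W_i cosα_i)·tanφ'] / Σ W_i sinα_i, with Δl_i = b_i / cosα_i.
Slice 1: Δl = 2.3/cos(-15.5°) = 2.387 m; N'_1 = 61·cos(-15.5°) = 58.8; c'Δl = 20.53; W sinα = -16.3
Slice 2: Δl = 2.6/cos(-4.6°) = 2.608 m; N'_2 = 194·cos(-4.6°) = 193.4; c'Δl = 22.43; W sinα = -15.6
Slice 3: Δl = 2.4/cos6.5° = 2.416 m; N'_3 = 274·cos6.5° = 272.2; c'Δl = 20.77; W sinα = 31.0
Slice 4: Δl = 2.0/cos16.4° = 2.085 m; N'_4 = 247·cos16.4° = 237.0; c'Δl = 17.93; W sinα = 69.7
Slice 5: Δl = 2.3/cos26.5° = 2.570 m; N'_5 = 243·cos26.5° = 217.5; c'Δl = 22.10; W sinα = 108.4
Slice 6: Δl = 2.8/cos40.0° = 3.655 m; N'_6 = 200·cos40.0° = 153.2; c'Δl = 31.43; W sinα = 128.6
Slice 7: Δl = 1.5/cos53.9° = 2.546 m; N'_7 = 36·cos53.9° = 21.2; c'Δl = 21.89; W sinα = 29.1
Σc'Δl = 157.1 kN/m; ΣN' = 1153.2 kN/m; ΣW sinα = 335.0 kN/m
Resisting = 157.1 + 1153.2·tan25.0° = 157.1 + 537.8 = 694.9 kN/m
FS = 694.9 / 335.0 = 2.074

FS = 2.07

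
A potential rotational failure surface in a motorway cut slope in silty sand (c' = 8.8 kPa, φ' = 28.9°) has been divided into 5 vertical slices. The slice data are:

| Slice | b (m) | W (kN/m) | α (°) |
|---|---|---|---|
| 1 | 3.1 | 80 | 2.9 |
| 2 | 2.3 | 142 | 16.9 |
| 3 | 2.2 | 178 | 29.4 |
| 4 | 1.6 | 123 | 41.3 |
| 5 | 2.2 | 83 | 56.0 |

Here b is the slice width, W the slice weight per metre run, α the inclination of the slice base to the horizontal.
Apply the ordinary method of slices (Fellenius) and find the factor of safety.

Ordinary method of slices: FS = Σ[c'·Δl_i + (W_i cosα_i)·tanφ'] / Σ W_i sinα_i, with Δl_i = b_i / cosα_i.
Slice 1: Δl = 3.1/cos2.9° = 3.104 m; N'_1 = 80·cos2.9° = 79.9; c'Δl = 27.31; W sinα = 4.0
Slice 2: Δl = 2.3/cos16.9° = 2.404 m; N'_2 = 142·cos16.9° = 135.9; c'Δl = 21.15; W sinα = 41.3
Slice 3: Δl = 2.2/cos29.4° = 2.525 m; N'_3 = 178·cos29.4° = 155.1; c'Δl = 22.22; W sinα = 87.4
Slice 4: Δl = 1.6/cos41.3° = 2.130 m; N'_4 = 123·cos41.3° = 92.4; c'Δl = 18.74; W sinα = 81.2
Slice 5: Δl = 2.2/cos56.0° = 3.934 m; N'_5 = 83·cos56.0° = 46.4; c'Δl = 34.62; W sinα = 68.8
Σc'Δl = 124.1 kN/m; ΣN' = 509.7 kN/m; ΣW sinα = 282.7 kN/m
Resisting = 124.1 + 509.7·tan28.9° = 124.1 + 281.3 = 405.4 kN/m
FS = 405.4 / 282.7 = 1.434

FS = 1.43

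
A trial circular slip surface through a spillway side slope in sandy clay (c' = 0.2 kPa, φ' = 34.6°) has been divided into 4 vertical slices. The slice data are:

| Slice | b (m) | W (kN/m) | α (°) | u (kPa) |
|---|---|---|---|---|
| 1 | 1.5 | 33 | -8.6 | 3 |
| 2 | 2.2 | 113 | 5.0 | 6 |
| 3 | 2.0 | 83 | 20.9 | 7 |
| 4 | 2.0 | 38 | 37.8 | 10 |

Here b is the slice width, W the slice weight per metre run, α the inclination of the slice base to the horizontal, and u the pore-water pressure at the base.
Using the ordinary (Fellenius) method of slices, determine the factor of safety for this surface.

FS = 2.35

Ordinary method of slices: FS = Σ[c'·Δl_i + (W_i cosα_i − u_i·Δl_i)·tanφ'] / Σ W_i sinα_i, with Δl_i = b_i / cosα_i.
Slice 1: Δl = 1.5/cos(-8.6°) = 1.517 m; N'_1 = 33·cos(-8.6°) − 3·1.517 = 28.1; c'Δl = 0.30; W sinα = -4.9
Slice 2: Δl = 2.2/cos5.0° = 2.208 m; N'_2 = 113·cos5.0° − 6·2.208 = 99.3; c'Δl = 0.44; W sinα = 9.8
Slice 3: Δl = 2.0/cos20.9° = 2.141 m; N'_3 = 83·cos20.9° − 7·2.141 = 62.6; c'Δl = 0.43; W sinα = 29.6
Slice 4: Δl = 2.0/cos37.8° = 2.531 m; N'_4 = 38·cos37.8° − 10·2.531 = 4.7; c'Δl = 0.51; W sinα = 23.3
Σc'Δl = 1.7 kN/m; ΣN' = 194.7 kN/m; ΣW sinα = 57.8 kN/m
Resisting = 1.7 + 194.7·tan34.6° = 1.7 + 134.3 = 136.0 kN/m
FS = 136.0 / 57.8 = 2.352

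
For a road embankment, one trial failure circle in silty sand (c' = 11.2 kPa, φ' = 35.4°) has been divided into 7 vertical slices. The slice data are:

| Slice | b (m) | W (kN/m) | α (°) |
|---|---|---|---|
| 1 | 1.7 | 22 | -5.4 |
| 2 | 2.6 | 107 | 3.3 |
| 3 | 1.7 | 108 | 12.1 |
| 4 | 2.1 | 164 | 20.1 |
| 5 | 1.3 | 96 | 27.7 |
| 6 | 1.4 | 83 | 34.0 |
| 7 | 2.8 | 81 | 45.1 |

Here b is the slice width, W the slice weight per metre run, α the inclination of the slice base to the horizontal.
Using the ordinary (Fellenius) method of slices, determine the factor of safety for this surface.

FS = 2.59

Ordinary method of slices: FS = Σ[c'·Δl_i + (W_i cosα_i)·tanφ'] / Σ W_i sinα_i, with Δl_i = b_i / cosα_i.
Slice 1: Δl = 1.7/cos(-5.4°) = 1.708 m; N'_1 = 22·cos(-5.4°) = 21.9; c'Δl = 19.12; W sinα = -2.1
Slice 2: Δl = 2.6/cos3.3° = 2.604 m; N'_2 = 107·cos3.3° = 106.8; c'Δl = 29.17; W sinα = 6.2
Slice 3: Δl = 1.7/cos12.1° = 1.739 m; N'_3 = 108·cos12.1° = 105.6; c'Δl = 19.47; W sinα = 22.6
Slice 4: Δl = 2.1/cos20.1° = 2.236 m; N'_4 = 164·cos20.1° = 154.0; c'Δl = 25.05; W sinα = 56.4
Slice 5: Δl = 1.3/cos27.7° = 1.468 m; N'_5 = 96·cos27.7° = 85.0; c'Δl = 16.44; W sinα = 44.6
Slice 6: Δl = 1.4/cos34.0° = 1.689 m; N'_6 = 83·cos34.0° = 68.8; c'Δl = 18.91; W sinα = 46.4
Slice 7: Δl = 2.8/cos45.1° = 3.967 m; N'_7 = 81·cos45.1° = 57.2; c'Δl = 44.43; W sinα = 57.4
Σc'Δl = 172.6 kN/m; ΣN' = 599.3 kN/m; ΣW sinα = 231.5 kN/m
Resisting = 172.6 + 599.3·tan35.4° = 172.6 + 425.9 = 598.5 kN/m
FS = 598.5 / 231.5 = 2.585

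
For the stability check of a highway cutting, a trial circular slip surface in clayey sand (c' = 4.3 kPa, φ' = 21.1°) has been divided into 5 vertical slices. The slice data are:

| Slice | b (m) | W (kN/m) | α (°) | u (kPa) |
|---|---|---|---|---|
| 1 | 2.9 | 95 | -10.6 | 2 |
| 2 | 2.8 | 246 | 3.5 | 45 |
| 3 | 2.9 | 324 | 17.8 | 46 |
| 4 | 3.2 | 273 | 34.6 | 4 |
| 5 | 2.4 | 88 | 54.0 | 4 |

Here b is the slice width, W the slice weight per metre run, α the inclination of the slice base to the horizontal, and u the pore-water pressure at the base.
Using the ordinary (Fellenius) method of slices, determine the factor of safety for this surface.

FS = 0.96

Ordinary method of slices: FS = Σ[c'·Δl_i + (W_i cosα_i − u_i·Δl_i)·tanφ'] / Σ W_i sinα_i, with Δl_i = b_i / cosα_i.
Slice 1: Δl = 2.9/cos(-10.6°) = 2.950 m; N'_1 = 95·cos(-10.6°) − 2·2.950 = 87.5; c'Δl = 12.69; W sinα = -17.5
Slice 2: Δl = 2.8/cos3.5° = 2.805 m; N'_2 = 246·cos3.5° − 45·2.805 = 119.3; c'Δl = 12.06; W sinα = 15.0
Slice 3: Δl = 2.9/cos17.8° = 3.046 m; N'_3 = 324·cos17.8° − 46·3.046 = 168.4; c'Δl = 13.10; W sinα = 99.0
Slice 4: Δl = 3.2/cos34.6° = 3.888 m; N'_4 = 273·cos34.6° − 4·3.888 = 209.2; c'Δl = 16.72; W sinα = 155.0
Slice 5: Δl = 2.4/cos54.0° = 4.083 m; N'_5 = 88·cos54.0° − 4·4.083 = 35.4; c'Δl = 17.56; W sinα = 71.2
Σc'Δl = 72.1 kN/m; ΣN' = 619.7 kN/m; ΣW sinα = 322.8 kN/m
Resisting = 72.1 + 619.7·tan21.1° = 72.1 + 239.1 = 311.3 kN/m
FS = 311.3 / 322.8 = 0.964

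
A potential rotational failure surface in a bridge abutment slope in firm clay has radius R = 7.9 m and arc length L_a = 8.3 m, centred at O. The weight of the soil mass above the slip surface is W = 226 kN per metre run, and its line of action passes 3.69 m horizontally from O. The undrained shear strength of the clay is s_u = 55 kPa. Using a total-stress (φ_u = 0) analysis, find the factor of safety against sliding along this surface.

FS = 4.32

Taking moments about the centre O, the resisting moment is provided by the undrained shear strength acting along the arc:
M_R = s_u·L_a·R = 55·8.30·7.9 = 3606.4 kN·m/m
M_D = W·d = 226·3.69 = 833.9 kN·m/m
FS = M_R / M_D = 3606.4 / 833.9 = 4.324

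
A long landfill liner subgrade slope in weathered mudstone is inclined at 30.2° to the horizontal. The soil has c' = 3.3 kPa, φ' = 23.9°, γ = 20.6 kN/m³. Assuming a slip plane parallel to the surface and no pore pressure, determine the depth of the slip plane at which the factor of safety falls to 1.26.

z = 0.74 m

Setting FS = 1.26 in FS = [c' + γz cos²β tanφ'] / [γz sinβ cosβ] and solving for z:
z = c' / [γ cosβ (FS·sinβ − cosβ·tanφ')]
  = 3.3 / [20.6·cos30.2°·(1.26·sin30.2° − cos30.2°·tan23.9°)]
  = 3.3 / [20.6·0.8643·(1.26·0.5030 − 0.8643·0.4431)]
  = 3.3 / 4.4655 = 0.739 m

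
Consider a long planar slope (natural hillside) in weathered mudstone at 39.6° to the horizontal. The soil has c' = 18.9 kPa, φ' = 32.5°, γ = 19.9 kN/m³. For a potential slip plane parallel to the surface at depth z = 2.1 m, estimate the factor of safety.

For an infinite slope with a slip plane parallel to the surface (no pore pressure): FS = [c' + γz cos²β tanφ'] / [γz sinβ cosβ].
γz = 19.9·2.1 = 41.79 kN/m²
Numerator = 18.9 + 41.79·cos²39.6°·tan32.5° = 18.9 + 41.79·0.5937·0.6371 = 34.706 kPa
Denominator = 41.79·sin39.6°·cos39.6° = 41.79·0.6374·0.7705 = 20.525 kPa
FS = 34.706 / 20.525 = 1.691

FS = 1.69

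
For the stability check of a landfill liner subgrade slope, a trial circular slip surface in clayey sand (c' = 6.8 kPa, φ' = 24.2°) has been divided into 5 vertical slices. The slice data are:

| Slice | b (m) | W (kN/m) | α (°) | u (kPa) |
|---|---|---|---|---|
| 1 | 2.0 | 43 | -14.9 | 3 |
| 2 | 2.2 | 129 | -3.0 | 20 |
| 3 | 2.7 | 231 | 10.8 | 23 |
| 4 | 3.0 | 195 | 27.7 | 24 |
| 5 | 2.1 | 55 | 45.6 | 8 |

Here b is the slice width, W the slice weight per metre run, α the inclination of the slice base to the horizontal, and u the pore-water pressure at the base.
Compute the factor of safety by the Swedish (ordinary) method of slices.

FS = 1.71

Ordinary method of slices: FS = Σ[c'·Δl_i + (W_i cosα_i − u_i·Δl_i)·tanφ'] / Σ W_i sinα_i, with Δl_i = b_i / cosα_i.
Slice 1: Δl = 2.0/cos(-14.9°) = 2.070 m; N'_1 = 43·cos(-14.9°) − 3·2.070 = 35.3; c'Δl = 14.07; W sinα = -11.1
Slice 2: Δl = 2.2/cos(-3.0°) = 2.203 m; N'_2 = 129·cos(-3.0°) − 20·2.203 = 84.8; c'Δl = 14.98; W sinα = -6.8
Slice 3: Δl = 2.7/cos10.8° = 2.749 m; N'_3 = 231·cos10.8° − 23·2.749 = 163.7; c'Δl = 18.69; W sinα = 43.3
Slice 4: Δl = 3.0/cos27.7° = 3.388 m; N'_4 = 195·cos27.7° − 24·3.388 = 91.3; c'Δl = 23.04; W sinα = 90.6
Slice 5: Δl = 2.1/cos45.6° = 3.001 m; N'_5 = 55·cos45.6° − 8·3.001 = 14.5; c'Δl = 20.41; W sinα = 39.3
Σc'Δl = 91.2 kN/m; ΣN' = 389.6 kN/m; ΣW sinα = 155.4 kN/m
Resisting = 91.2 + 389.6·tan24.2° = 91.2 + 175.1 = 266.3 kN/m
FS = 266.3 / 155.4 = 1.713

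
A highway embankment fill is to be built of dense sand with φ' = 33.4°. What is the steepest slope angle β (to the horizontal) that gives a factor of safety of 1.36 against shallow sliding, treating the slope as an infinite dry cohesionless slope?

For an infinite dry cohesionless slope FS = tanφ'/tanβ, so tanβ = tanφ' / FS.
tanβ = tan33.4° / 1.36 = 0.6594 / 1.36 = 0.4848
β = arctan(0.4848) = 25.87°

β = 25.9°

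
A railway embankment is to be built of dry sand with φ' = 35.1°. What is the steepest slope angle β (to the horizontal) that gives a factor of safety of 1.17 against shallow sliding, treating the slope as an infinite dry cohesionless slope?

For an infinite dry cohesionless slope FS = tanφ'/tanβ, so tanβ = tanφ' / FS.
tanβ = tan35.1° / 1.17 = 0.7028 / 1.17 = 0.6007
β = arctan(0.6007) = 30.99°

β = 31.0°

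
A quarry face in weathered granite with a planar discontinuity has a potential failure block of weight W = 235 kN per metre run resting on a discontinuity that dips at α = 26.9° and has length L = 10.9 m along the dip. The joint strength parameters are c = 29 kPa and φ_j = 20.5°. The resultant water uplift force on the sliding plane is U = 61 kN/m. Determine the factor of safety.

Resolving the block weight along and normal to the plane and applying the Mohr–Coulomb strength on the joint:
N' = W cosα − U = 235·cos26.9° − 61 = 148.6 kN/m
Driving force T = W sinα = 235·sin26.9° = 106.3 kN/m
Resisting force R = c·L + N'·tanφ_j = 29·10.9 + 148.6·tan20.5° = 316.1 + 55.5 = 371.6 kN/m
FS = R / T = 371.6 / 106.3 = 3.495

FS = 3.50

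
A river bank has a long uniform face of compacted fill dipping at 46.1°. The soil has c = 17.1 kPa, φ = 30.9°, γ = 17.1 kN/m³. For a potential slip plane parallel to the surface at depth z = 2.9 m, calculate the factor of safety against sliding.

For an infinite slope with a slip plane parallel to the surface (no pore pressure): FS = [c + γz cos²β tanφ] / [γz sinβ cosβ].
γz = 17.1·2.9 = 49.59 kN/m²
Numerator = 17.1 + 49.59·cos²46.1°·tan30.9° = 17.1 + 49.59·0.4808·0.5985 = 31.370 kPa
Denominator = 49.59·sin46.1°·cos46.1° = 49.59·0.7206·0.6934 = 24.777 kPa
FS = 31.370 / 24.777 = 1.266

FS = 1.27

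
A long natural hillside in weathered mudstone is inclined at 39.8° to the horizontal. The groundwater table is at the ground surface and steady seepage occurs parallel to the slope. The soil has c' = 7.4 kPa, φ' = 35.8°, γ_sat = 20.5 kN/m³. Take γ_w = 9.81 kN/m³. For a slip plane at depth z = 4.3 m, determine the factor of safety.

FS = 0.62

With seepage parallel to the slope and the water table at the surface, the effective normal stress on the slip plane uses the buoyant unit weight γ' = γ_sat − γ_w while the driving shear stress uses γ_sat:
FS = [c' + γ' z cos²β tanφ'] / [γ_sat z sinβ cosβ]
γ' = 20.5 − 9.81 = 10.69 kN/m³
Numerator = 7.4 + 10.69·4.3·cos²39.8°·tan35.8° = 7.4 + 10.69·4.3·0.5903·0.7212 = 26.969 kPa
Denominator = 20.5·4.3·sin39.8°·cos39.8° = 20.5·4.3·0.6401·0.7683 = 43.351 kPa
FS = 26.969 / 43.351 = 0.622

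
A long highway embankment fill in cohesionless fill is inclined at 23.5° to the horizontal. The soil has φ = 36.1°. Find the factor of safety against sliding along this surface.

FS = 1.68

For a dry cohesionless infinite slope the factor of safety is FS = tanφ / tanβ.
FS = tan36.1° / tan23.5° = 0.7292 / 0.4348 = 1.677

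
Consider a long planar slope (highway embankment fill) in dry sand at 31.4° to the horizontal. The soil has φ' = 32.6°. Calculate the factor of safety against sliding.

For a dry cohesionless infinite slope the factor of safety is FS = tanφ' / tanβ.
FS = tan32.6° / tan31.4° = 0.6395 / 0.6104 = 1.048

FS = 1.05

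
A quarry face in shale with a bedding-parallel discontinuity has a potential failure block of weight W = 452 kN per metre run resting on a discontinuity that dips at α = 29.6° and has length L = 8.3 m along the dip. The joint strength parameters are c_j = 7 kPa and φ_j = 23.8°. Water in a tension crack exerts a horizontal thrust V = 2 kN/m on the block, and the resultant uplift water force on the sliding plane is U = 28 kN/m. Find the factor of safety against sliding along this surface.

FS = 0.97

Resolving the block weight along and normal to the plane and applying the Mohr–Coulomb strength on the joint:
N' = W cosα − U − V sinα = 452·cos29.6° − 28 − 2·sin29.6° = 364.0 kN/m
Driving force T = W sinα + V cosα = 452·sin29.6° + 2·cos29.6° = 225.0 kN/m
Resisting force R = c_j·L + N'·tanφ_j = 7·8.3 + 364.0·tan23.8° = 58.1 + 160.6 = 218.7 kN/m
FS = R / T = 218.7 / 225.0 = 0.972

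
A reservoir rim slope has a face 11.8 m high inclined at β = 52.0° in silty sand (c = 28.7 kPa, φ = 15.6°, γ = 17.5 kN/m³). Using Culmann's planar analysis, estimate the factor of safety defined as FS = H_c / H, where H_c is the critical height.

H_c = (4c/γ) · sinβ cosφ / [1 − cos(β − φ)]
    = (4·28.7/17.5) · sin52.0°·cos15.6° / [1 − cos36.4°]
    = 6.560 · 0.7590 / 0.1951 = 25.52 m
FS = H_c / H = 25.52 / 11.8 = 2.163

FS = 2.16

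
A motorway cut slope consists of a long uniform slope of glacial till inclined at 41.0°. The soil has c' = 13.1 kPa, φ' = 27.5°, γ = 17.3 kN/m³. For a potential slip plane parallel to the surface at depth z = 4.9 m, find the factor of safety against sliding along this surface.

For an infinite slope with a slip plane parallel to the surface (no pore pressure): FS = [c' + γz cos²β tanφ'] / [γz sinβ cosβ].
γz = 17.3·4.9 = 84.77 kN/m²
Numerator = 13.1 + 84.77·cos²41.0°·tan27.5° = 13.1 + 84.77·0.5696·0.5206 = 38.235 kPa
Denominator = 84.77·sin41.0°·cos41.0° = 84.77·0.6561·0.7547 = 41.973 kPa
FS = 38.235 / 41.973 = 0.911

FS = 0.91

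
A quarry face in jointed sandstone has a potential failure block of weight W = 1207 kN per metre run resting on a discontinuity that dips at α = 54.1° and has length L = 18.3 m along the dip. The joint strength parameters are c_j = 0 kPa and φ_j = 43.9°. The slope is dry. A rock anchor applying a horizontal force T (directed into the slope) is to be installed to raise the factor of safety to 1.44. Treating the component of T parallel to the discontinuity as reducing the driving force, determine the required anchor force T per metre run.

Resolving forces along and normal to the sliding plane, with the horizontal anchor force T adding T·sinα to the effective normal force and T·cosα acting up the plane against the driving force:
FS = [c_jL + (W cosα + T sinα) tanφ_j] / [W sinα − T cosα]
Without the anchor: N' = 707.8 kN/m, driving T_d = 977.7 kN/m, resisting R = 0·18.3 + 707.8·tan43.9° = 681.1 kN/m, FS = 0.70.
Setting FS = 1.44 and solving for T:
1.44·(977.7 − T cos54.1°) = 681.1 + T sin54.1°·tan43.9°
T·(sin54.1°·tan43.9° + 1.44·cos54.1°) = 1.44·977.7 − 681.1
T·(0.8100·0.9623 + 1.44·0.5864) = 1407.9 − 681.1 = 726.8
T·1.6239 = 726.8
T = 447.6 kN/m

T = 448 kN/m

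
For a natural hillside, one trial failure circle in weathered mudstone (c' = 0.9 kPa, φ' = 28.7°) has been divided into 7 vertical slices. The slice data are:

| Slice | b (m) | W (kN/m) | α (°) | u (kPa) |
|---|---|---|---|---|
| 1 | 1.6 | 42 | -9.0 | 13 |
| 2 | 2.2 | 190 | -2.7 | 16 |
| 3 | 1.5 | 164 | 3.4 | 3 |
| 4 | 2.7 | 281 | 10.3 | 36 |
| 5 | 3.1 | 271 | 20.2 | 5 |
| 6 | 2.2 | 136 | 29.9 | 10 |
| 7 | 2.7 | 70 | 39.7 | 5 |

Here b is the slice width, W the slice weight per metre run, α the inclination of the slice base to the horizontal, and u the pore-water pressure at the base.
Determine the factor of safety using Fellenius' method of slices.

Ordinary method of slices: FS = Σ[c'·Δl_i + (W_i cosα_i − u_i·Δl_i)·tanφ'] / Σ W_i sinα_i, with Δl_i = b_i / cosα_i.
Slice 1: Δl = 1.6/cos(-9.0°) = 1.620 m; N'_1 = 42·cos(-9.0°) − 13·1.620 = 20.4; c'Δl = 1.46; W sinα = -6.6
Slice 2: Δl = 2.2/cos(-2.7°) = 2.202 m; N'_2 = 190·cos(-2.7°) − 16·2.202 = 154.5; c'Δl = 1.98; W sinα = -9.0
Slice 3: Δl = 1.5/cos3.4° = 1.503 m; N'_3 = 164·cos3.4° − 3·1.503 = 159.2; c'Δl = 1.35; W sinα = 9.7
Slice 4: Δl = 2.7/cos10.3° = 2.744 m; N'_4 = 281·cos10.3° − 36·2.744 = 177.7; c'Δl = 2.47; W sinα = 50.2
Slice 5: Δl = 3.1/cos20.2° = 3.303 m; N'_5 = 271·cos20.2° − 5·3.303 = 237.8; c'Δl = 2.97; W sinα = 93.6
Slice 6: Δl = 2.2/cos29.9° = 2.538 m; N'_6 = 136·cos29.9° − 10·2.538 = 92.5; c'Δl = 2.28; W sinα = 67.8
Slice 7: Δl = 2.7/cos39.7° = 3.509 m; N'_7 = 70·cos39.7° − 5·3.509 = 36.3; c'Δl = 3.16; W sinα = 44.7
Σc'Δl = 15.7 kN/m; ΣN' = 878.5 kN/m; ΣW sinα = 250.5 kN/m
Resisting = 15.7 + 878.5·tan28.7° = 15.7 + 481.0 = 496.6 kN/m
FS = 496.6 / 250.5 = 1.982

FS = 1.98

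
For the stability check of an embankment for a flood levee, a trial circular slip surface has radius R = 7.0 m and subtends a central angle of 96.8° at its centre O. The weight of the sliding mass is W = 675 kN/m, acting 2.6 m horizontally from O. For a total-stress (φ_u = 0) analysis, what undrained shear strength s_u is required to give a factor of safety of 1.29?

s_u = 27.3 kPa

FS = s_u·L_a·R / (W·d), so s_u = FS·W·d / (L_a·R).
Arc length L_a = R·θ = 7.0·(96.8°·π/180) = 7.0·1.6895 = 11.83 m
s_u = 1.29·675·2.6 / (11.83·7.0) = 2264.0 / 82.78 = 27.35 kPa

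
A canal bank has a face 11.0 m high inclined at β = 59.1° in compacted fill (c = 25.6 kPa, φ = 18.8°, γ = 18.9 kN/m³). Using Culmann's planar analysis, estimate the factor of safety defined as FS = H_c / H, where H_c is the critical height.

FS = 1.69

H_c = (4c/γ) · sinβ cosφ / [1 − cos(β − φ)]
    = (4·25.6/18.9) · sin59.1°·cos18.8° / [1 − cos40.3°]
    = 5.418 · 0.8123 / 0.2373 = 18.54 m
FS = H_c / H = 18.54 / 11.0 = 1.686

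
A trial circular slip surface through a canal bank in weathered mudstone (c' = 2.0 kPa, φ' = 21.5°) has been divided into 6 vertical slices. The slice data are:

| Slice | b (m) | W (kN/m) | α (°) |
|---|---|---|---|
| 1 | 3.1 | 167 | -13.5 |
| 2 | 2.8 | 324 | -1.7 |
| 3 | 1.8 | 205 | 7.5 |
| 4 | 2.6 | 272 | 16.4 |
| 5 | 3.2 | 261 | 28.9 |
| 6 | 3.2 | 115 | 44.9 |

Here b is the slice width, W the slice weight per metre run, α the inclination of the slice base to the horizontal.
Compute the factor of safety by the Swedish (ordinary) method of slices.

FS = 2.04

Ordinary method of slices: FS = Σ[c'·Δl_i + (W_i cosα_i)·tanφ'] / Σ W_i sinα_i, with Δl_i = b_i / cosα_i.
Slice 1: Δl = 3.1/cos(-13.5°) = 3.188 m; N'_1 = 167·cos(-13.5°) = 162.4; c'Δl = 6.38; W sinα = -39.0
Slice 2: Δl = 2.8/cos(-1.7°) = 2.801 m; N'_2 = 324·cos(-1.7°) = 323.9; c'Δl = 5.60; W sinα = -9.6
Slice 3: Δl = 1.8/cos7.5° = 1.816 m; N'_3 = 205·cos7.5° = 203.2; c'Δl = 3.63; W sinα = 26.8
Slice 4: Δl = 2.6/cos16.4° = 2.710 m; N'_4 = 272·cos16.4° = 260.9; c'Δl = 5.42; W sinα = 76.8
Slice 5: Δl = 3.2/cos28.9° = 3.655 m; N'_5 = 261·cos28.9° = 228.5; c'Δl = 7.31; W sinα = 126.1
Slice 6: Δl = 3.2/cos44.9° = 4.518 m; N'_6 = 115·cos44.9° = 81.5; c'Δl = 9.04; W sinα = 81.2
Σc'Δl = 37.4 kN/m; ΣN' = 1260.4 kN/m; ΣW sinα = 262.3 kN/m
Resisting = 37.4 + 1260.4·tan21.5° = 37.4 + 496.5 = 533.9 kN/m
FS = 533.9 / 262.3 = 2.036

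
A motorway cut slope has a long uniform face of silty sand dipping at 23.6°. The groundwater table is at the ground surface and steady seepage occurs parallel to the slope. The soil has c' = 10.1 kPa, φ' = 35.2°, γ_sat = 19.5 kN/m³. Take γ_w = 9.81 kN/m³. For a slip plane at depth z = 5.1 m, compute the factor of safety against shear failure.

With seepage parallel to the slope and the water table at the surface, the effective normal stress on the slip plane uses the buoyant unit weight γ' = γ_sat − γ_w while the driving shear stress uses γ_sat:
FS = [c' + γ' z cos²β tanφ'] / [γ_sat z sinβ cosβ]
γ' = 19.5 − 9.81 = 9.69 kN/m³
Numerator = 10.1 + 9.69·5.1·cos²23.6°·tan35.2° = 10.1 + 9.69·5.1·0.8397·0.7054 = 39.374 kPa
Denominator = 19.5·5.1·sin23.6°·cos23.6° = 19.5·5.1·0.4003·0.9164 = 36.485 kPa
FS = 39.374 / 36.485 = 1.079

FS = 1.08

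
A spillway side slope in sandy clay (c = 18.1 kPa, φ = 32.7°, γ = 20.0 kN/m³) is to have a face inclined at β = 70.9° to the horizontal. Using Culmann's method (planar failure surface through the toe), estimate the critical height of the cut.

Culmann's analysis gives the critical failure plane at α_cr = (β + φ)/2 = (70.9 + 32.7)/2 = 51.8°, and the critical height
H_c = (4c/γ) · sinβ cosφ / [1 − cos(β − φ)]
    = (4·18.1/20.0) · sin70.9°·cos32.7° / [1 − cos(38.2°)]
    = 3.620 · 0.9449·0.8415 / [1 − 0.7859]
    = 3.620 · 0.7952 / 0.2141
    = 13.44 m

H_c = 13.44 m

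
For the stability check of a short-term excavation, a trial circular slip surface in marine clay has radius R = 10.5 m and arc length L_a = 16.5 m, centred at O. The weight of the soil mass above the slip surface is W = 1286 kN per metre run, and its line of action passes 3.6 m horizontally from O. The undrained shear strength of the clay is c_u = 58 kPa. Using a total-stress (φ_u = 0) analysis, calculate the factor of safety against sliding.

Taking moments about the centre O, the resisting moment is provided by the undrained shear strength acting along the arc:
M_R = c_u·L_a·R = 58·16.50·10.5 = 10048.5 kN·m/m
M_D = W·d = 1286·3.6 = 4629.6 kN·m/m
FS = M_R / M_D = 10048.5 / 4629.6 = 2.170

FS = 2.17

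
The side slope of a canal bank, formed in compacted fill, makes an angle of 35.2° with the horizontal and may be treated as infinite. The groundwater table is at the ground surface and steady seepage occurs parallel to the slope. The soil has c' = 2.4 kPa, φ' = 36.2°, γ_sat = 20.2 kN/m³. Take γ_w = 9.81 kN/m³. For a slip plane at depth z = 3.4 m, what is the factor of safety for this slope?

FS = 0.61

With seepage parallel to the slope and the water table at the surface, the effective normal stress on the slip plane uses the buoyant unit weight γ' = γ_sat − γ_w while the driving shear stress uses γ_sat:
FS = [c' + γ' z cos²β tanφ'] / [γ_sat z sinβ cosβ]
γ' = 20.2 − 9.81 = 10.39 kN/m³
Numerator = 2.4 + 10.39·3.4·cos²35.2°·tan36.2° = 2.4 + 10.39·3.4·0.6677·0.7319 = 19.664 kPa
Denominator = 20.2·3.4·sin35.2°·cos35.2° = 20.2·3.4·0.5764·0.8171 = 32.350 kPa
FS = 19.664 / 32.350 = 0.608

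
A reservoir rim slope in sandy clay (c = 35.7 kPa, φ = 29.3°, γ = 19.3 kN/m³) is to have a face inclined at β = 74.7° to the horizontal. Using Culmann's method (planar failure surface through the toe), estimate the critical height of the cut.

Culmann's analysis gives the critical failure plane at α_cr = (β + φ)/2 = (74.7 + 29.3)/2 = 52.0°, and the critical height
H_c = (4c/γ) · sinβ cosφ / [1 − cos(β − φ)]
    = (4·35.7/19.3) · sin74.7°·cos29.3° / [1 − cos(45.4°)]
    = 7.399 · 0.9646·0.8721 / [1 − 0.7022]
    = 7.399 · 0.8412 / 0.2978
    = 20.90 m

H_c = 20.90 m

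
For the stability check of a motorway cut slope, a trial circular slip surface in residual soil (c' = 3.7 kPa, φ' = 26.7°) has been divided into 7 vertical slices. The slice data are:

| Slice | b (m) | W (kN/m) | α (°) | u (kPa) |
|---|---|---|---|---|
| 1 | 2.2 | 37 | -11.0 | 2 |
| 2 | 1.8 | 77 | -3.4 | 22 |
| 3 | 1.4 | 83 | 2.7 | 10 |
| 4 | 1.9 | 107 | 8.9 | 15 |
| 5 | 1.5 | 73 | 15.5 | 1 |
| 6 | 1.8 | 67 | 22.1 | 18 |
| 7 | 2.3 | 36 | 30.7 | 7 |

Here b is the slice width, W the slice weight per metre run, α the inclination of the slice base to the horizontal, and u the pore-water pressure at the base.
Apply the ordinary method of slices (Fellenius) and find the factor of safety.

FS = 2.95

Ordinary method of slices: FS = Σ[c'·Δl_i + (W_i cosα_i − u_i·Δl_i)·tanφ'] / Σ W_i sinα_i, with Δl_i = b_i / cosα_i.
Slice 1: Δl = 2.2/cos(-11.0°) = 2.241 m; N'_1 = 37·cos(-11.0°) − 2·2.241 = 31.8; c'Δl = 8.29; W sinα = -7.1
Slice 2: Δl = 1.8/cos(-3.4°) = 1.803 m; N'_2 = 77·cos(-3.4°) − 22·1.803 = 37.2; c'Δl = 6.67; W sinα = -4.6
Slice 3: Δl = 1.4/cos2.7° = 1.402 m; N'_3 = 83·cos2.7° − 10·1.402 = 68.9; c'Δl = 5.19; W sinα = 3.9
Slice 4: Δl = 1.9/cos8.9° = 1.923 m; N'_4 = 107·cos8.9° − 15·1.923 = 76.9; c'Δl = 7.12; W sinα = 16.6
Slice 5: Δl = 1.5/cos15.5° = 1.557 m; N'_5 = 73·cos15.5° − 1·1.557 = 68.8; c'Δl = 5.76; W sinα = 19.5
Slice 6: Δl = 1.8/cos22.1° = 1.943 m; N'_6 = 67·cos22.1° − 18·1.943 = 27.1; c'Δl = 7.19; W sinα = 25.2
Slice 7: Δl = 2.3/cos30.7° = 2.675 m; N'_7 = 36·cos30.7° − 7·2.675 = 12.2; c'Δl = 9.90; W sinα = 18.4
Σc'Δl = 50.1 kN/m; ΣN' = 322.9 kN/m; ΣW sinα = 71.9 kN/m
Resisting = 50.1 + 322.9·tan26.7° = 50.1 + 162.4 = 212.5 kN/m
FS = 212.5 / 71.9 = 2.954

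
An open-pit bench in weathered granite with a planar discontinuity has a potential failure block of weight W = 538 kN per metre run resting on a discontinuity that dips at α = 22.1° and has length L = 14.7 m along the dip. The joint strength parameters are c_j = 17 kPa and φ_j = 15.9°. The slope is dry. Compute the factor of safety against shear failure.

FS = 1.94

Resolving the block weight along and normal to the plane and applying the Mohr–Coulomb strength on the joint:
N' = W cosα = 538·cos22.1° = 498.5 kN/m
Driving force T = W sinα = 538·sin22.1° = 202.4 kN/m
Resisting force R = c_j·L + N'·tanφ_j = 17·14.7 + 498.5·tan15.9° = 249.9 + 142.0 = 391.9 kN/m
FS = R / T = 391.9 / 202.4 = 1.936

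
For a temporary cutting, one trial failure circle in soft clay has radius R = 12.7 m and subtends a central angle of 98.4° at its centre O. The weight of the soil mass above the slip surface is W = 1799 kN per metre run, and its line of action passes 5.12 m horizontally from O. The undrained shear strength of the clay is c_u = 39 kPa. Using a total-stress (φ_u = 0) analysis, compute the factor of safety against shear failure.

Taking moments about the centre O, the resisting moment is provided by the undrained shear strength acting along the arc:
Arc length L_a = R·θ = 12.7·(98.4°·π/180) = 12.7·1.7174 = 21.81 m
M_R = c_u·L_a·R = 39·21.81·12.7 = 10803.0 kN·m/m
M_D = W·d = 1799·5.12 = 9210.9 kN·m/m
FS = M_R / M_D = 10803.0 / 9210.9 = 1.173

FS = 1.17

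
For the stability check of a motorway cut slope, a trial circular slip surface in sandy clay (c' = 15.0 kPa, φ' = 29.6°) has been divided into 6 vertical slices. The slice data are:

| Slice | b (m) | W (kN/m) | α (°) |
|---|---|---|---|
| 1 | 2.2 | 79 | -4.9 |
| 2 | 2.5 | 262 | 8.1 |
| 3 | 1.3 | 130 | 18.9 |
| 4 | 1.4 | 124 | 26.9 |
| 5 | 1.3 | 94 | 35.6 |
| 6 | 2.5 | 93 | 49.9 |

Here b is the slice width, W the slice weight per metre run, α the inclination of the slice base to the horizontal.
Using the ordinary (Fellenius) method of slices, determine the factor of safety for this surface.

Ordinary method of slices: FS = Σ[c'·Δl_i + (W_i cosα_i)·tanφ'] / Σ W_i sinα_i, with Δl_i = b_i / cosα_i.
Slice 1: Δl = 2.2/cos(-4.9°) = 2.208 m; N'_1 = 79·cos(-4.9°) = 78.7; c'Δl = 33.12; W sinα = -6.7
Slice 2: Δl = 2.5/cos8.1° = 2.525 m; N'_2 = 262·cos8.1° = 259.4; c'Δl = 37.88; W sinα = 36.9
Slice 3: Δl = 1.3/cos18.9° = 1.374 m; N'_3 = 130·cos18.9° = 123.0; c'Δl = 20.61; W sinα = 42.1
Slice 4: Δl = 1.4/cos26.9° = 1.570 m; N'_4 = 124·cos26.9° = 110.6; c'Δl = 23.55; W sinα = 56.1
Slice 5: Δl = 1.3/cos35.6° = 1.599 m; N'_5 = 94·cos35.6° = 76.4; c'Δl = 23.98; W sinα = 54.7
Slice 6: Δl = 2.5/cos49.9° = 3.881 m; N'_6 = 93·cos49.9° = 59.9; c'Δl = 58.22; W sinα = 71.1
Σc'Δl = 197.4 kN/m; ΣN' = 708.0 kN/m; ΣW sinα = 254.2 kN/m
Resisting = 197.4 + 708.0·tan29.6° = 197.4 + 402.2 = 599.6 kN/m
FS = 599.6 / 254.2 = 2.358

FS = 2.36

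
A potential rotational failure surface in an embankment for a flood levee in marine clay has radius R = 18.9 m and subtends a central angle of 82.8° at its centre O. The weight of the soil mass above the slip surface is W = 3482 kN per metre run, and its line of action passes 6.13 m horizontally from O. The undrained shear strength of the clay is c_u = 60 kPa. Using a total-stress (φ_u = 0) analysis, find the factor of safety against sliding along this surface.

Taking moments about the centre O, the resisting moment is provided by the undrained shear strength acting along the arc:
Arc length L_a = R·θ = 18.9·(82.8°·π/180) = 18.9·1.4451 = 27.31 m
M_R = c_u·L_a·R = 60·27.31·18.9 = 30972.9 kN·m/m
M_D = W·d = 3482·6.13 = 21344.7 kN·m/m
FS = M_R / M_D = 30972.9 / 21344.7 = 1.451

FS = 1.45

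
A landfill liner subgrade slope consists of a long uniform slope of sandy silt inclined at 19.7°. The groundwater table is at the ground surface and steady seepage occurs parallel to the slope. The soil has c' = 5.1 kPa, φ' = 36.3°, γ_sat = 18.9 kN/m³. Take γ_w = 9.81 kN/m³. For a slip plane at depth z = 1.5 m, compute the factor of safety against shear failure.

With seepage parallel to the slope and the water table at the surface, the effective normal stress on the slip plane uses the buoyant unit weight γ' = γ_sat − γ_w while the driving shear stress uses γ_sat:
FS = [c' + γ' z cos²β tanφ'] / [γ_sat z sinβ cosβ]
γ' = 18.9 − 9.81 = 9.09 kN/m³
Numerator = 5.1 + 9.09·1.5·cos²19.7°·tan36.3° = 5.1 + 9.09·1.5·0.8864·0.7346 = 13.978 kPa
Denominator = 18.9·1.5·sin19.7°·cos19.7° = 18.9·1.5·0.3371·0.9415 = 8.997 kPa
FS = 13.978 / 8.997 = 1.554

FS = 1.55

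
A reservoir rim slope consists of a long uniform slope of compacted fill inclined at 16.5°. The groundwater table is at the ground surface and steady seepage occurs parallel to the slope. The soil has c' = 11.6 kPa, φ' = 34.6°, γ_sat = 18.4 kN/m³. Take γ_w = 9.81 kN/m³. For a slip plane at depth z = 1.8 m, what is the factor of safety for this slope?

With seepage parallel to the slope and the water table at the surface, the effective normal stress on the slip plane uses the buoyant unit weight γ' = γ_sat − γ_w while the driving shear stress uses γ_sat:
FS = [c' + γ' z cos²β tanφ'] / [γ_sat z sinβ cosβ]
γ' = 18.4 − 9.81 = 8.59 kN/m³
Numerator = 11.6 + 8.59·1.8·cos²16.5°·tan34.6° = 11.6 + 8.59·1.8·0.9193·0.6899 = 21.406 kPa
Denominator = 18.4·1.8·sin16.5°·cos16.5° = 18.4·1.8·0.2840·0.9588 = 9.019 kPa
FS = 21.406 / 9.019 = 2.373

FS = 2.37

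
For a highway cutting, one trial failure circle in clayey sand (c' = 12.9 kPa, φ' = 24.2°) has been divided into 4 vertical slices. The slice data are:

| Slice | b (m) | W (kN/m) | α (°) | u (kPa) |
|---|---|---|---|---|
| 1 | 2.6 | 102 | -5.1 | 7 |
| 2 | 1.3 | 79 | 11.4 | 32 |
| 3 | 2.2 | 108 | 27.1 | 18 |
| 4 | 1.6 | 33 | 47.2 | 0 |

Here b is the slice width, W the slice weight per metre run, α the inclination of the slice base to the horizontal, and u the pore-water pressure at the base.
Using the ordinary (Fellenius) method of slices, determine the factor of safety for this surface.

Ordinary method of slices: FS = Σ[c'·Δl_i + (W_i cosα_i − u_i·Δl_i)·tanφ'] / Σ W_i sinα_i, with Δl_i = b_i / cosα_i.
Slice 1: Δl = 2.6/cos(-5.1°) = 2.610 m; N'_1 = 102·cos(-5.1°) − 7·2.610 = 83.3; c'Δl = 33.67; W sinα = -9.1
Slice 2: Δl = 1.3/cos11.4° = 1.326 m; N'_2 = 79·cos11.4° − 32·1.326 = 35.0; c'Δl = 17.11; W sinα = 15.6
Slice 3: Δl = 2.2/cos27.1° = 2.471 m; N'_3 = 108·cos27.1° − 18·2.471 = 51.7; c'Δl = 31.88; W sinα = 49.2
Slice 4: Δl = 1.6/cos47.2° = 2.355 m; N'_4 = 33·cos47.2° − 0·2.355 = 22.4; c'Δl = 30.38; W sinα = 24.2
Σc'Δl = 113.0 kN/m; ΣN' = 192.4 kN/m; ΣW sinα = 80.0 kN/m
Resisting = 113.0 + 192.4·tan24.2° = 113.0 + 86.5 = 199.5 kN/m
FS = 199.5 / 80.0 = 2.495

FS = 2.50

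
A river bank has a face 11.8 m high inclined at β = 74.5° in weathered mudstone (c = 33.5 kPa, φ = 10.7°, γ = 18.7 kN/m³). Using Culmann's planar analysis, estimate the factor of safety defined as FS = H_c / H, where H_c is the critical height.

H_c = (4c/γ) · sinβ cosφ / [1 − cos(β − φ)]
    = (4·33.5/18.7) · sin74.5°·cos10.7° / [1 − cos63.8°]
    = 7.166 · 0.9469 / 0.5585 = 12.15 m
FS = H_c / H = 12.15 / 11.8 = 1.030

FS = 1.03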